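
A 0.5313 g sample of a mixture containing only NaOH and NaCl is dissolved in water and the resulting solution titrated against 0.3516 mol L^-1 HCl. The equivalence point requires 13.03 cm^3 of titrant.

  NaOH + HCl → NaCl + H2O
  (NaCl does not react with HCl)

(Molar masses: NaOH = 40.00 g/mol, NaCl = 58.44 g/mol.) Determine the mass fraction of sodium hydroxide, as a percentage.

34.49 %

n(HCl) = 0.01303 × 0.3516 = 4.581 × 10^-3 mol
Let x = n(NaOH), y = n(NaCl).
Titrant: 1x = 4.581 × 10^-3;  mass: 40.00x + 58.44y = 0.5313
Solving, x = 4.581 × 10^-3 mol, y = 5.956 × 10^-3 mol
mass of NaOH = 4.581 × 10^-3 × 40.00 = 0.1833 g
% NaOH = 0.1833 / 0.5313 × 100 = 34.49 %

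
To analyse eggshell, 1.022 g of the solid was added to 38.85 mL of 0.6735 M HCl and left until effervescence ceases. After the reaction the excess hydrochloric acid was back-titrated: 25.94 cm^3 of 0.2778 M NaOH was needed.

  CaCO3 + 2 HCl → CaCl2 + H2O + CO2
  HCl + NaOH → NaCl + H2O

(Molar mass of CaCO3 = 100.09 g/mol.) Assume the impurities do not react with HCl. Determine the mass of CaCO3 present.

0.9488 g

n(HCl) added = 0.03885 × 0.6735 = 0.02617 mol
n(NaOH) used in back-titration = 0.02594 × 0.2778 = 7.206 × 10^-3 mol
n(HCl) left over = 7.206 × 10^-3 mol (1:1 ratio)
n(HCl) consumed by analyte = 0.02617 − 7.206 × 10^-3 = 0.01896 mol
From the 1:2 ratio, n(CaCO3) = 1/2 × 0.01896 = 9.480 × 10^-3 mol
mass of CaCO3 = 9.480 × 10^-3 × 100.09 = 0.9488 g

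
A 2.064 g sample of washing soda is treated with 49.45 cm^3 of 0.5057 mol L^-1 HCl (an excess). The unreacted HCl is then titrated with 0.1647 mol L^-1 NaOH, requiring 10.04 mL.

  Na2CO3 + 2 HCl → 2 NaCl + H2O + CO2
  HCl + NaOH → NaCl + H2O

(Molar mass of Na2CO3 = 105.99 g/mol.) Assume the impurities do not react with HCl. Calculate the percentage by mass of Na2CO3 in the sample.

n(HCl) added = 0.04945 × 0.5057 = 0.02501 mol
n(NaOH) used in back-titration = 0.01004 × 0.1647 = 1.654 × 10^-3 mol
n(HCl) left over = 1.654 × 10^-3 mol (1:1 ratio)
n(HCl) consumed by analyte = 0.02501 − 1.654 × 10^-3 = 0.02335 mol
From the 1:2 ratio, n(Na2CO3) = 1/2 × 0.02335 = 0.01168 mol
mass of Na2CO3 = 0.01168 × 105.99 = 1.238 g
% Na2CO3 = 1.238 / 2.064 × 100 = 59.96 %

59.96 %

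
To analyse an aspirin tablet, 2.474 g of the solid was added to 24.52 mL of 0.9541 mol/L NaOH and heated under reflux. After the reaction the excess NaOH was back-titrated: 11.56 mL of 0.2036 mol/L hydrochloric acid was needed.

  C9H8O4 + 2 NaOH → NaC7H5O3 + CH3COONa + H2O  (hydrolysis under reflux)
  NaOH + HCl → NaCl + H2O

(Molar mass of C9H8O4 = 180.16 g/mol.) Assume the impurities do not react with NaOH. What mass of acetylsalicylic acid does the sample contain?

1.895 g

n(NaOH) added = 0.02452 × 0.9541 = 0.02339 mol
n(HCl) used in back-titration = 0.01156 × 0.2036 = 2.354 × 10^-3 mol
n(NaOH) left over = 2.354 × 10^-3 mol (1:1 ratio)
n(NaOH) consumed by analyte = 0.02339 − 2.354 × 10^-3 = 0.02104 mol
From the 1:2 ratio, n(C9H8O4) = 1/2 × 0.02104 = 0.01052 mol
mass of C9H8O4 = 0.01052 × 180.16 = 1.895 g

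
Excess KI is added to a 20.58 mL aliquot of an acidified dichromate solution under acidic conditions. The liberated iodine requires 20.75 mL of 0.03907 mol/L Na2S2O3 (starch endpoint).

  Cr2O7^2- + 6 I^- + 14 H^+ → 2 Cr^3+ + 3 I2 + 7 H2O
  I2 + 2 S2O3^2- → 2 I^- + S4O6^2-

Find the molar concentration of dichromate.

n(S2O3^2-) = 0.02075 × 0.03907 = 8.107 × 10^-4 mol
n(I2) = n(S2O3^2-)/2 = 4.054 × 10^-4 mol
From the 1:3 ratio, n(Cr2O7^2-) in the aliquot = 1/3 × 4.054 × 10^-4 = 1.351 × 10^-4 mol
[Cr2O7^2-] = 1.351 × 10^-4 / 0.02058 = 0.006565 mol/L

0.006565 mol/L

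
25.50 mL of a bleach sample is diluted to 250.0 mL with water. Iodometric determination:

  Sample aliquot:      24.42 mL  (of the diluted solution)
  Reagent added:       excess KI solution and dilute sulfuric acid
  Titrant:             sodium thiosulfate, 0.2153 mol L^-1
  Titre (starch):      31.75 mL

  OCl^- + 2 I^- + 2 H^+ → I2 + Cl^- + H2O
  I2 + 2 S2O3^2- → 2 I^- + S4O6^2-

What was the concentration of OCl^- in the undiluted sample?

1.372 mol/L

n(S2O3^2-) = 0.03175 × 0.2153 = 6.836 × 10^-3 mol
n(I2) = n(S2O3^2-)/2 = 3.418 × 10^-3 mol
n(OCl^-) in the aliquot = 3.418 × 10^-3 mol (1:1 ratio)
[OCl^-]_dilute = 3.418 × 10^-3 / 0.02442 = 0.1400 mol/L
[OCl^-]_original = 0.1400 × 250.0/25.50 = 1.372 mol/L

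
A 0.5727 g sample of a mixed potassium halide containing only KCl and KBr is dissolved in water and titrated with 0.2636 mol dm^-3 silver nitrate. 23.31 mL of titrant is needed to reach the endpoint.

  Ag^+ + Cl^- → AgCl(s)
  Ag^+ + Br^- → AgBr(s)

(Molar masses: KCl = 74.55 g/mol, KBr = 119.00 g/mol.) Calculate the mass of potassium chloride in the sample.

0.2658 g

n(AgNO3) = 0.02331 × 0.2636 = 6.145 × 10^-3 mol
Let x = n(KCl), y = n(KBr).
Titrant: 1x + 1y = 6.145 × 10^-3;  mass: 74.55x + 119.00y = 0.5727
Solving, x = 3.566 × 10^-3 mol, y = 2.579 × 10^-3 mol
mass of KCl = 3.566 × 10^-3 × 74.55 = 0.2658 g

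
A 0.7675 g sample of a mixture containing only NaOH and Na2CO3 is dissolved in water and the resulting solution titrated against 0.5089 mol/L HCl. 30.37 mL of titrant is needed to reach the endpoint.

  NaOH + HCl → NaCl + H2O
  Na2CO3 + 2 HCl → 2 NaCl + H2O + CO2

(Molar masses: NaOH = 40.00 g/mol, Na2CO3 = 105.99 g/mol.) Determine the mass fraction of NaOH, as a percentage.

n(HCl) = 0.03037 × 0.5089 = 0.01546 mol
Let x = n(NaOH), y = n(Na2CO3).
Titrant: 1x + 2y = 0.01546;  mass: 40.00x + 105.99y = 0.7675
Solving, x = 3.967 × 10^-3 mol, y = 5.744 × 10^-3 mol
mass of NaOH = 3.967 × 10^-3 × 40.00 = 0.1587 g
% NaOH = 0.1587 / 0.7675 × 100 = 20.68 %

20.68 %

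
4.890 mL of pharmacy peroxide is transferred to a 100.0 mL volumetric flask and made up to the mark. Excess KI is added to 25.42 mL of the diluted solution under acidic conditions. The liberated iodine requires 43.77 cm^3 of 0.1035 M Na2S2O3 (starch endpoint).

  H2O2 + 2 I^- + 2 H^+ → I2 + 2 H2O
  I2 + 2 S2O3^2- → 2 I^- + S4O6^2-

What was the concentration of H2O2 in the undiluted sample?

1.822 M

n(S2O3^2-) = 0.04377 × 0.1035 = 4.530 × 10^-3 mol
n(I2) = n(S2O3^2-)/2 = 2.265 × 10^-3 mol
n(H2O2) in the aliquot = 2.265 × 10^-3 mol (1:1 ratio)
[H2O2]_dilute = 2.265 × 10^-3 / 0.02542 = 0.08911 mol/L
[H2O2]_original = 0.08911 × 100.0/4.890 = 1.822 mol/L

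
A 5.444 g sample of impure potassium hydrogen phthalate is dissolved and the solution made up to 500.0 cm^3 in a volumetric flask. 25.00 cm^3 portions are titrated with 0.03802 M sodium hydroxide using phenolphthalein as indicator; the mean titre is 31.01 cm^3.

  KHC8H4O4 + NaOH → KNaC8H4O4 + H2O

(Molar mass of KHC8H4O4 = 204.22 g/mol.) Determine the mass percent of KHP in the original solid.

n(NaOH) per titration = 0.03101 × 0.03802 = 1.179 × 10^-3 mol
n(KHC8H4O4) in each aliquot = 1.179 × 10^-3 mol (1:1 ratio)
n(KHC8H4O4) in the whole flask = 1.179 × 10^-3 × 500.0/25.00 = 0.02358 mol
mass of KHC8H4O4 = 0.02358 × 204.22 = 4.816 g
% KHC8H4O4 = 4.816 / 5.444 × 100 = 88.46 %

88.46 %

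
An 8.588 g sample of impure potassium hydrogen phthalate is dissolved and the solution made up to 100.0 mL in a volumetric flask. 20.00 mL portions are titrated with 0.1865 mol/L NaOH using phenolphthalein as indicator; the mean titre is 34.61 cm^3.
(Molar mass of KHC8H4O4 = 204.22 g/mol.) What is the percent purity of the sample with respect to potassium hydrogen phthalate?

KHC8H4O4 + NaOH → KNaC8H4O4 + H2O
n(NaOH) per titration = 0.03461 × 0.1865 = 6.455 × 10^-3 mol
n(KHC8H4O4) in each aliquot = 6.455 × 10^-3 mol (1:1 ratio)
n(KHC8H4O4) in the whole flask = 6.455 × 10^-3 × 100.0/20.00 = 0.03227 mol
mass of KHC8H4O4 = 0.03227 × 204.22 = 6.591 g
% KHC8H4O4 = 6.591 / 8.588 × 100 = 76.75 %

76.75 %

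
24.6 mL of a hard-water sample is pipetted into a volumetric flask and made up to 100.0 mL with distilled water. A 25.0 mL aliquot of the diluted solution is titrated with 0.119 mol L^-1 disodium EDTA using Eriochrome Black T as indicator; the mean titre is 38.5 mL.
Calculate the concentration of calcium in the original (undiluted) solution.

Ca^2+ + EDTA^4- → [Ca(EDTA)]^2-
n(EDTA) = 0.0385 × 0.119 = 4.58 × 10^-3 mol
n(Ca2+) in the aliquot = 4.58 × 10^-3 mol (1:1 ratio)
[Ca2+]_dilute = 4.58 × 10^-3 / 0.0250 = 0.183 mol/L
Dilution factor = 100.0 / 24.6 = 4.065
[Ca2+]_stock = 0.183 × 4.065 = 0.745 mol/L

0.745 mol/L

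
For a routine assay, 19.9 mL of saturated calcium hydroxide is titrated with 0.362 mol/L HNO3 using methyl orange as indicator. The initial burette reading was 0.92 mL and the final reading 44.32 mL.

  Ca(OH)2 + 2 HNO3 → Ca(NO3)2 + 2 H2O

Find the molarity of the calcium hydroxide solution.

0.395 mol/L

n(HNO3) = 0.0434 L × 0.362 mol/L = 0.0157 mol
From the 1:2 mole ratio, n(Ca(OH)2) = 1/2 × 0.0157 = 7.86 × 10^-3 mol
[Ca(OH)2] = 7.86 × 10^-3 mol / 0.0199 L = 0.395 mol/L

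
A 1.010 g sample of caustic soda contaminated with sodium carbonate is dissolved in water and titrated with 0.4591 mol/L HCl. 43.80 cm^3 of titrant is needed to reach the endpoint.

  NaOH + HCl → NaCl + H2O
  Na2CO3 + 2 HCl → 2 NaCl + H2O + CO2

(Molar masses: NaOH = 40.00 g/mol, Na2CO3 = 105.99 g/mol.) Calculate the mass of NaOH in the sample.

0.1713 g

n(HCl) = 0.04380 × 0.4591 = 0.02011 mol
Let x = n(NaOH), y = n(Na2CO3).
Titrant: 1x + 2y = 0.02011;  mass: 40.00x + 105.99y = 1.010
Solving, x = 4.283 × 10^-3 mol, y = 7.913 × 10^-3 mol
mass of NaOH = 4.283 × 10^-3 × 40.00 = 0.1713 g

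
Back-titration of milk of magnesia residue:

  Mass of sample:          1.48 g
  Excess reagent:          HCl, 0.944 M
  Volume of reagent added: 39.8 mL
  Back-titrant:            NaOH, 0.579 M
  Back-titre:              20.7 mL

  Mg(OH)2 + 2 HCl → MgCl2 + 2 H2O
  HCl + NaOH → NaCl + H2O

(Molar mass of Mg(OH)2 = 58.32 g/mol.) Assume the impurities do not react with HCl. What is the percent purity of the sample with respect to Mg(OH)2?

50.4 %

n(HCl) added = 0.0398 × 0.944 = 0.0376 mol
n(NaOH) used in back-titration = 0.0207 × 0.579 = 0.0120 mol
n(HCl) left over = 0.0120 mol (1:1 ratio)
n(HCl) consumed by analyte = 0.0376 − 0.0120 = 0.0256 mol
From the 1:2 ratio, n(Mg(OH)2) = 1/2 × 0.0256 = 0.0128 mol
mass of Mg(OH)2 = 0.0128 × 58.32 = 0.746 g
% Mg(OH)2 = 0.746 / 1.48 × 100 = 50.4 %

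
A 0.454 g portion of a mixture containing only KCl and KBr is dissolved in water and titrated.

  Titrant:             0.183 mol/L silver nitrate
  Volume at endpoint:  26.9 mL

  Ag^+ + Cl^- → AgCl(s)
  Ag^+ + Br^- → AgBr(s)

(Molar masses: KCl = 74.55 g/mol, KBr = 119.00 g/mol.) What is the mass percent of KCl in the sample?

n(AgNO3) = 0.0269 × 0.183 = 4.92 × 10^-3 mol
Let x = n(KCl), y = n(KBr).
Titrant: 1x + 1y = 4.92 × 10^-3;  mass: 74.55x + 119.00y = 0.454
Solving, x = 2.97 × 10^-3 mol, y = 1.96 × 10^-3 mol
mass of KCl = 2.97 × 10^-3 × 74.55 = 0.221 g
% KCl = 0.221 / 0.454 × 100 = 48.7 %

48.7 %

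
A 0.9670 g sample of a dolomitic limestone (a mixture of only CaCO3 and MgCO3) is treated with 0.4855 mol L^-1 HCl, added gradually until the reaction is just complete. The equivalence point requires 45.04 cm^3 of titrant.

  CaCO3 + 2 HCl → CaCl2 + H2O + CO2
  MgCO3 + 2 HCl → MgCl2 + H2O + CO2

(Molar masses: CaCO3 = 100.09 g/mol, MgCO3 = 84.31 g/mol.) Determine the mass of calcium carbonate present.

0.2867 g

n(HCl) = 0.04504 × 0.4855 = 0.02187 mol
Let x = n(CaCO3), y = n(MgCO3).
Titrant: 2x + 2y = 0.02187;  mass: 100.09x + 84.31y = 0.9670
Solving, x = 2.864 × 10^-3 mol, y = 8.069 × 10^-3 mol
mass of CaCO3 = 2.864 × 10^-3 × 100.09 = 0.2867 g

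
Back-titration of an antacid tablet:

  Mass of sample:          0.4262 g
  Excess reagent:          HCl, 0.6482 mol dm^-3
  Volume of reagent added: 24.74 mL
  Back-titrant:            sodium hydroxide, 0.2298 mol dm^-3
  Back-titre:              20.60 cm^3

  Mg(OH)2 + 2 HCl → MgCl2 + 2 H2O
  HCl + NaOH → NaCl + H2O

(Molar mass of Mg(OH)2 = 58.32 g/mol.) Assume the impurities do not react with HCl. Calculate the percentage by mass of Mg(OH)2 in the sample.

n(HCl) added = 0.02474 × 0.6482 = 0.01604 mol
n(NaOH) used in back-titration = 0.02060 × 0.2298 = 4.734 × 10^-3 mol
n(HCl) left over = 4.734 × 10^-3 mol (1:1 ratio)
n(HCl) consumed by analyte = 0.01604 − 4.734 × 10^-3 = 0.01130 mol
From the 1:2 ratio, n(Mg(OH)2) = 1/2 × 0.01130 = 5.651 × 10^-3 mol
mass of Mg(OH)2 = 5.651 × 10^-3 × 58.32 = 0.3296 g
% Mg(OH)2 = 0.3296 / 0.4262 × 100 = 77.33 %

77.33 %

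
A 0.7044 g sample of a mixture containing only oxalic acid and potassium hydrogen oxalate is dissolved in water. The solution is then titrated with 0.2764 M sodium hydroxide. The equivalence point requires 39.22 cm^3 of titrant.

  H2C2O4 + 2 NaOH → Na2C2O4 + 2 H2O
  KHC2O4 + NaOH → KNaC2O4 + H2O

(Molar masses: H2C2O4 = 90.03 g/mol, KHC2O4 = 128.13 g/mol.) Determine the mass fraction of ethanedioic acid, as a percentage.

n(NaOH) = 0.03922 × 0.2764 = 0.01084 mol
Let x = n(H2C2O4), y = n(KHC2O4).
Titrant: 2x + 1y = 0.01084;  mass: 90.03x + 128.13y = 0.7044
Solving, x = 4.118 × 10^-3 mol, y = 2.604 × 10^-3 mol
mass of H2C2O4 = 4.118 × 10^-3 × 90.03 = 0.3708 g
% H2C2O4 = 0.3708 / 0.7044 × 100 = 52.64 %

52.64 %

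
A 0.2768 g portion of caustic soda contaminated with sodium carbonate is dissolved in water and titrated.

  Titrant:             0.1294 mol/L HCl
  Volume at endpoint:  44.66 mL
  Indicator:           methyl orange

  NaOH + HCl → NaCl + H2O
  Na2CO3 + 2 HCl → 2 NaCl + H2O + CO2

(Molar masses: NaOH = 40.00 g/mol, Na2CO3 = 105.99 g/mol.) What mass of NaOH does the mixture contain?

0.09068 g

n(HCl) = 0.04466 × 0.1294 = 5.779 × 10^-3 mol
Let x = n(NaOH), y = n(Na2CO3).
Titrant: 1x + 2y = 5.779 × 10^-3;  mass: 40.00x + 105.99y = 0.2768
Solving, x = 2.267 × 10^-3 mol, y = 1.756 × 10^-3 mol
mass of NaOH = 2.267 × 10^-3 × 40.00 = 0.09068 g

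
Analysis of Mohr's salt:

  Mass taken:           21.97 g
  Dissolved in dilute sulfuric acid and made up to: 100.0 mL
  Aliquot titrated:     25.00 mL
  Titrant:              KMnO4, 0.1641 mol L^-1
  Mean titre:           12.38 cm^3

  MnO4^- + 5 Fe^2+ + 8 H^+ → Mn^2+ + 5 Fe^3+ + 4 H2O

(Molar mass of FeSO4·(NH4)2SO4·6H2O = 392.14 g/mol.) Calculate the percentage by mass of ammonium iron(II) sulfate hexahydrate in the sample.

72.52 %

n(KMnO4) per titration = 0.01238 × 0.1641 = 2.032 × 10^-3 mol
From the 5:1 ratio, n(FeSO4·(NH4)2SO4·6H2O) in each aliquot = 5/1 × 2.032 × 10^-3 = 0.01016 mol
n(FeSO4·(NH4)2SO4·6H2O) in the whole flask = 0.01016 × 100.0/25.00 = 0.04063 mol
mass of FeSO4·(NH4)2SO4·6H2O = 0.04063 × 392.14 = 15.93 g
% FeSO4·(NH4)2SO4·6H2O = 15.93 / 21.97 × 100 = 72.52 %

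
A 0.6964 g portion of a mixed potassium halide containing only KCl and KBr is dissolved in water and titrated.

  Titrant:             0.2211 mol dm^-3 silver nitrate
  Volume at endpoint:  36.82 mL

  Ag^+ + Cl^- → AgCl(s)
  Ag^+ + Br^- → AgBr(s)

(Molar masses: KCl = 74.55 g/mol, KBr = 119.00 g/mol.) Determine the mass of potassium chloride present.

n(AgNO3) = 0.03682 × 0.2211 = 8.141 × 10^-3 mol
Let x = n(KCl), y = n(KBr).
Titrant: 1x + 1y = 8.141 × 10^-3;  mass: 74.55x + 119.00y = 0.6964
Solving, x = 6.127 × 10^-3 mol, y = 2.013 × 10^-3 mol
mass of KCl = 6.127 × 10^-3 × 74.55 = 0.4568 g

0.4568 g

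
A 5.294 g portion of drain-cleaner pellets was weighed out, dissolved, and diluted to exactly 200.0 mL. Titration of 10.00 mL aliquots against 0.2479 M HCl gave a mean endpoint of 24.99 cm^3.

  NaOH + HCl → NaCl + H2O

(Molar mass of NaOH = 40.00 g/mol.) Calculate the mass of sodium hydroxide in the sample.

4.956 g

n(HCl) per titration = 0.02499 × 0.2479 = 6.195 × 10^-3 mol
n(NaOH) in each aliquot = 6.195 × 10^-3 mol (1:1 ratio)
n(NaOH) in the whole flask = 6.195 × 10^-3 × 200.0/10.00 = 0.1239 mol
mass of NaOH = 0.1239 × 40.00 = 4.956 g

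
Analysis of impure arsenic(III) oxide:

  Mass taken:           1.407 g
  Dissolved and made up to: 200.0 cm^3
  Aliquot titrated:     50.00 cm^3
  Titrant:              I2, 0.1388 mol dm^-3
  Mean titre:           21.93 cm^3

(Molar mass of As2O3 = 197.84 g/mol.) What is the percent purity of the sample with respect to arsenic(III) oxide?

As2O3 + 2 I2 + 2 H2O → As2O5 + 4 HI
n(I2) per titration = 0.02193 × 0.1388 = 3.044 × 10^-3 mol
From the 1:2 ratio, n(As2O3) in each aliquot = 1/2 × 3.044 × 10^-3 = 1.522 × 10^-3 mol
n(As2O3) in the whole flask = 1.522 × 10^-3 × 200.0/50.00 = 6.088 × 10^-3 mol
mass of As2O3 = 6.088 × 10^-3 × 197.84 = 1.204 g
% As2O3 = 1.204 / 1.407 × 100 = 85.60 %

85.60 %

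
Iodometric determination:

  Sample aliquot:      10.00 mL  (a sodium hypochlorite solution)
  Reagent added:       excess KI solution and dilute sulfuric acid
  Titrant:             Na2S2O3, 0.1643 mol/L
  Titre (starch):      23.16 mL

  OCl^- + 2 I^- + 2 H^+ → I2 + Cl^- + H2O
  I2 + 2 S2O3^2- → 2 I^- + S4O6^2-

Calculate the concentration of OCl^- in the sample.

0.1903 mol/L

n(S2O3^2-) = 0.02316 × 0.1643 = 3.805 × 10^-3 mol
n(I2) = n(S2O3^2-)/2 = 1.903 × 10^-3 mol
n(OCl^-) in the aliquot = 1.903 × 10^-3 mol (1:1 ratio)
[OCl^-] = 1.903 × 10^-3 / 0.01000 = 0.1903 mol/L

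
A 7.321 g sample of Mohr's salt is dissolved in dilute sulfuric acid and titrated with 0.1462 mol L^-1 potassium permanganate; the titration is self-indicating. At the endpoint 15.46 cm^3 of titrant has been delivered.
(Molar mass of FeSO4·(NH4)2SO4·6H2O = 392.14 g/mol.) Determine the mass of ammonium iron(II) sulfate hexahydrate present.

MnO4^- + 5 Fe^2+ + 8 H^+ → Mn^2+ + 5 Fe^3+ + 4 H2O
n(KMnO4) = 0.01546 L × 0.1462 mol/L = 2.260 × 10^-3 mol
From the 5:1 ratio, n(FeSO4·(NH4)2SO4·6H2O) = 5/1 × 2.260 × 10^-3 = 0.01130 mol
mass of FeSO4·(NH4)2SO4·6H2O = 0.01130 × 392.14 g/mol = 4.432 g

4.432 g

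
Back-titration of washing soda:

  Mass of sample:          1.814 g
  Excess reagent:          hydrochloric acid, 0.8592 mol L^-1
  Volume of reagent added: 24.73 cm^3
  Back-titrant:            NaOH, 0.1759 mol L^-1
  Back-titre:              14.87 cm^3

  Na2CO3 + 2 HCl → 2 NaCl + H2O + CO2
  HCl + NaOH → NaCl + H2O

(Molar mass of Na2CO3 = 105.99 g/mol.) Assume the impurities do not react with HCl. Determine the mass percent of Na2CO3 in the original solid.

n(HCl) added = 0.02473 × 0.8592 = 0.02125 mol
n(NaOH) used in back-titration = 0.01487 × 0.1759 = 2.616 × 10^-3 mol
n(HCl) left over = 2.616 × 10^-3 mol (1:1 ratio)
n(HCl) consumed by analyte = 0.02125 − 2.616 × 10^-3 = 0.01863 mol
From the 1:2 ratio, n(Na2CO3) = 1/2 × 0.01863 = 9.316 × 10^-3 mol
mass of Na2CO3 = 9.316 × 10^-3 × 105.99 = 0.9874 g
% Na2CO3 = 0.9874 / 1.814 × 100 = 54.43 %

54.43 %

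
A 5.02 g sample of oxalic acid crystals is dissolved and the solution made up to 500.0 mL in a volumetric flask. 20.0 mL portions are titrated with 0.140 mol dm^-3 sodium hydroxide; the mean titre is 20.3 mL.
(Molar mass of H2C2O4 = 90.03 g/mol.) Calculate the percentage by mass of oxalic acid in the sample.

H2C2O4 + 2 NaOH → Na2C2O4 + 2 H2O
n(NaOH) per titration = 0.0203 × 0.140 = 2.84 × 10^-3 mol
From the 1:2 ratio, n(H2C2O4) in each aliquot = 1/2 × 2.84 × 10^-3 = 1.42 × 10^-3 mol
n(H2C2O4) in the whole flask = 1.42 × 10^-3 × 500.0/20.0 = 0.0355 mol
mass of H2C2O4 = 0.0355 × 90.03 = 3.20 g
% H2C2O4 = 3.20 / 5.02 × 100 = 63.7 %

63.7 %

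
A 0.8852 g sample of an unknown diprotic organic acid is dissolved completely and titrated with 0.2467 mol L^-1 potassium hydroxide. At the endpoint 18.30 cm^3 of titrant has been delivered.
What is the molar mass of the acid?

n(KOH) = 0.01830 L × 0.2467 mol/L = 4.515 × 10^-3 mol
From the 1:2 ratio, n(H2A) = 1/2 × 4.515 × 10^-3 = 2.257 × 10^-3 mol
M = m / n = 0.8852 g / 2.257 × 10^-3 mol = 392.1 g/mol

392.1 g/mol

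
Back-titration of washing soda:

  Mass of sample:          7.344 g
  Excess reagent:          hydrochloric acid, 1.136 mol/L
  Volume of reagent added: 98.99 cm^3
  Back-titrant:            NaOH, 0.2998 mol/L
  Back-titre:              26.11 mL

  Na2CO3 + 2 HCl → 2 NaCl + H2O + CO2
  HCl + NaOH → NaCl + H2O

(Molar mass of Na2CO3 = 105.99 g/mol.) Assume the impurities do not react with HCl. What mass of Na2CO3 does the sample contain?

n(HCl) added = 0.09899 × 1.136 = 0.1125 mol
n(NaOH) used in back-titration = 0.02611 × 0.2998 = 7.828 × 10^-3 mol
n(HCl) left over = 7.828 × 10^-3 mol (1:1 ratio)
n(HCl) consumed by analyte = 0.1125 − 7.828 × 10^-3 = 0.1046 mol
From the 1:2 ratio, n(Na2CO3) = 1/2 × 0.1046 = 0.05231 mol
mass of Na2CO3 = 0.05231 × 105.99 = 5.545 g

5.545 g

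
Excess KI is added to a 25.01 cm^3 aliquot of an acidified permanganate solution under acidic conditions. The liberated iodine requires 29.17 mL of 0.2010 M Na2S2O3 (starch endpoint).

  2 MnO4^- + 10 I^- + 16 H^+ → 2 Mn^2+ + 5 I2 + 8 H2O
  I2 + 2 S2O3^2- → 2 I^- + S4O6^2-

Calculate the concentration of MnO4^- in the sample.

n(S2O3^2-) = 0.02917 × 0.2010 = 5.863 × 10^-3 mol
n(I2) = n(S2O3^2-)/2 = 2.932 × 10^-3 mol
From the 2:5 ratio, n(MnO4^-) in the aliquot = 2/5 × 2.932 × 10^-3 = 1.173 × 10^-3 mol
[MnO4^-] = 1.173 × 10^-3 / 0.02501 = 0.04689 mol/L

0.04689 M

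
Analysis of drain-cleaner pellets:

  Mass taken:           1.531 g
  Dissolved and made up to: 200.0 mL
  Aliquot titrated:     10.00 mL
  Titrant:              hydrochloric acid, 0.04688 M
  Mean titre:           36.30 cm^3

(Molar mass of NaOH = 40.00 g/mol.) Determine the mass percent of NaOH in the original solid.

NaOH + HCl → NaCl + H2O
n(HCl) per titration = 0.03630 × 0.04688 = 1.702 × 10^-3 mol
n(NaOH) in each aliquot = 1.702 × 10^-3 mol (1:1 ratio)
n(NaOH) in the whole flask = 1.702 × 10^-3 × 200.0/10.00 = 0.03403 mol
mass of NaOH = 0.03403 × 40.00 = 1.361 g
% NaOH = 1.361 / 1.531 × 100 = 88.92 %

88.92 %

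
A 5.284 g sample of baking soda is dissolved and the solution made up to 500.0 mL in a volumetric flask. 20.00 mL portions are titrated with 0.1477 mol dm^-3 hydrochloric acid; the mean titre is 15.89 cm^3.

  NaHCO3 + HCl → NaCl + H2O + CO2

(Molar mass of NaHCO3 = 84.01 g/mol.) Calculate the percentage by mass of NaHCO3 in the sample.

93.29 %

n(HCl) per titration = 0.01589 × 0.1477 = 2.347 × 10^-3 mol
n(NaHCO3) in each aliquot = 2.347 × 10^-3 mol (1:1 ratio)
n(NaHCO3) in the whole flask = 2.347 × 10^-3 × 500.0/20.00 = 0.05867 mol
mass of NaHCO3 = 0.05867 × 84.01 = 4.929 g
% NaHCO3 = 4.929 / 5.284 × 100 = 93.29 %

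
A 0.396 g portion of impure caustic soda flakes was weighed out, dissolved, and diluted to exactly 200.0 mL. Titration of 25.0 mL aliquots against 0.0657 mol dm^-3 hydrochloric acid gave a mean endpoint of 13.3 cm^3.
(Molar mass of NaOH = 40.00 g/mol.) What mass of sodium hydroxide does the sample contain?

NaOH + HCl → NaCl + H2O
n(HCl) per titration = 0.0133 × 0.0657 = 8.74 × 10^-4 mol
n(NaOH) in each aliquot = 8.74 × 10^-4 mol (1:1 ratio)
n(NaOH) in the whole flask = 8.74 × 10^-4 × 200.0/25.0 = 6.99 × 10^-3 mol
mass of NaOH = 6.99 × 10^-3 × 40.00 = 0.280 g

0.280 g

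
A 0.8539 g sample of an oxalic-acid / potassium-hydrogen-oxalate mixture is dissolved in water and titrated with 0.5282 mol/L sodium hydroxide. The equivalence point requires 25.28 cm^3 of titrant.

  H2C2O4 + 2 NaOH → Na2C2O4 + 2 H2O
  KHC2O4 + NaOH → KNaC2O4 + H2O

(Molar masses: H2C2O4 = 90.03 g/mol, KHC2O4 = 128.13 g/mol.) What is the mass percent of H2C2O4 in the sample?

54.36 %

n(NaOH) = 0.02528 × 0.5282 = 0.01335 mol
Let x = n(H2C2O4), y = n(KHC2O4).
Titrant: 2x + 1y = 0.01335;  mass: 90.03x + 128.13y = 0.8539
Solving, x = 5.156 × 10^-3 mol, y = 3.042 × 10^-3 mol
mass of H2C2O4 = 5.156 × 10^-3 × 90.03 = 0.4642 g
% H2C2O4 = 0.4642 / 0.8539 × 100 = 54.36 %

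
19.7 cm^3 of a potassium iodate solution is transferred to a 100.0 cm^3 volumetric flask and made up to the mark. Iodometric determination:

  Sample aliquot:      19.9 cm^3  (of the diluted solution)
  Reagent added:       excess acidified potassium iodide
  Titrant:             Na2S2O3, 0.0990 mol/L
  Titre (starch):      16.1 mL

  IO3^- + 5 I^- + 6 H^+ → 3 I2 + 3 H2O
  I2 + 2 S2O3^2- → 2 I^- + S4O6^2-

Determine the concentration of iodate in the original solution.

n(S2O3^2-) = 0.0161 × 0.0990 = 1.59 × 10^-3 mol
n(I2) = n(S2O3^2-)/2 = 7.97 × 10^-4 mol
From the 1:3 ratio, n(IO3^-) in the aliquot = 1/3 × 7.97 × 10^-4 = 2.66 × 10^-4 mol
[IO3^-]_dilute = 2.66 × 10^-4 / 0.0199 = 0.0133 mol/L
[IO3^-]_original = 0.0133 × 100.0/19.7 = 0.0678 mol/L

0.0678 mol/L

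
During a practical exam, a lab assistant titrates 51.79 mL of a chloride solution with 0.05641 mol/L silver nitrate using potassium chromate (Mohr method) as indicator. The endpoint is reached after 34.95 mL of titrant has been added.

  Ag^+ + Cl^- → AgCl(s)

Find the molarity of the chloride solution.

0.03807 mol/L

n(AgNO3) = 0.03495 L × 0.05641 mol/L = 1.972 × 10^-3 mol
n(Cl-) = 1.972 × 10^-3 mol (1:1 mole ratio)
[Cl-] = 1.972 × 10^-3 mol / 0.05179 L = 0.03807 mol/L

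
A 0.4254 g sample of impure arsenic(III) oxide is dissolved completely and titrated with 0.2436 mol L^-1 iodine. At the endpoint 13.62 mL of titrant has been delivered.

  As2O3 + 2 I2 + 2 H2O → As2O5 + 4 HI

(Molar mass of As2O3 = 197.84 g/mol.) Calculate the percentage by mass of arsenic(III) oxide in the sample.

n(I2) = 0.01362 L × 0.2436 mol/L = 3.318 × 10^-3 mol
From the 1:2 ratio, n(As2O3) = 1/2 × 3.318 × 10^-3 = 1.659 × 10^-3 mol
mass of As2O3 = 1.659 × 10^-3 × 197.84 g/mol = 0.3282 g
% As2O3 = 0.3282 / 0.4254 × 100 = 77.15 %

77.15 %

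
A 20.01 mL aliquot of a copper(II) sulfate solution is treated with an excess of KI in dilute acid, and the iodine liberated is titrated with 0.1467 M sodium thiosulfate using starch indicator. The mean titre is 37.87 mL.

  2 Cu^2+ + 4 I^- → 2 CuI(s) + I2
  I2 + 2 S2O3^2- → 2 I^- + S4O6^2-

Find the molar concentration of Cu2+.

0.2776 M

n(S2O3^2-) = 0.03787 × 0.1467 = 5.556 × 10^-3 mol
n(I2) = n(S2O3^2-)/2 = 2.778 × 10^-3 mol
From the 2:1 ratio, n(Cu2+) in the aliquot = 2/1 × 2.778 × 10^-3 = 5.556 × 10^-3 mol
[Cu2+] = 5.556 × 10^-3 / 0.02001 = 0.2776 mol/L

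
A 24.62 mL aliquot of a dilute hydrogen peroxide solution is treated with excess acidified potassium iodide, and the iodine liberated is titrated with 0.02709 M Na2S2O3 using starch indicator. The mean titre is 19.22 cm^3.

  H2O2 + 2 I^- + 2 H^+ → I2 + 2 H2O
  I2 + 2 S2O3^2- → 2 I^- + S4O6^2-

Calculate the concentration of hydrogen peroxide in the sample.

n(S2O3^2-) = 0.01922 × 0.02709 = 5.207 × 10^-4 mol
n(I2) = n(S2O3^2-)/2 = 2.603 × 10^-4 mol
n(H2O2) in the aliquot = 2.603 × 10^-4 mol (1:1 ratio)
[H2O2] = 2.603 × 10^-4 / 0.02462 = 0.01057 mol/L

0.01057 M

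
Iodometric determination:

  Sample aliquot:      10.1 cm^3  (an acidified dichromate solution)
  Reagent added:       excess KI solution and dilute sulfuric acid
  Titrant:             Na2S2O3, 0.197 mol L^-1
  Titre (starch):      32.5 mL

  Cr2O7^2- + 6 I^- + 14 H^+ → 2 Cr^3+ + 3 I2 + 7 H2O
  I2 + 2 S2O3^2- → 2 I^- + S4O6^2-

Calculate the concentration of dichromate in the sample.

n(S2O3^2-) = 0.0325 × 0.197 = 6.40 × 10^-3 mol
n(I2) = n(S2O3^2-)/2 = 3.20 × 10^-3 mol
From the 1:3 ratio, n(Cr2O7^2-) in the aliquot = 1/3 × 3.20 × 10^-3 = 1.07 × 10^-3 mol
[Cr2O7^2-] = 1.07 × 10^-3 / 0.0101 = 0.106 mol/L

0.106 mol/L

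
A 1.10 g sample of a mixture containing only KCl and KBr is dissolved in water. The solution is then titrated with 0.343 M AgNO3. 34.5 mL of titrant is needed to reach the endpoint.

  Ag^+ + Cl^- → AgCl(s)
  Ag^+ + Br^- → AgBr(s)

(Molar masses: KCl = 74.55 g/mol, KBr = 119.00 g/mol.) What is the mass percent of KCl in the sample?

n(AgNO3) = 0.0345 × 0.343 = 0.0118 mol
Let x = n(KCl), y = n(KBr).
Titrant: 1x + 1y = 0.0118;  mass: 74.55x + 119.00y = 1.10
Solving, x = 6.93 × 10^-3 mol, y = 4.90 × 10^-3 mol
mass of KCl = 6.93 × 10^-3 × 74.55 = 0.517 g
% KCl = 0.517 / 1.10 × 100 = 47.0 %

47.0 %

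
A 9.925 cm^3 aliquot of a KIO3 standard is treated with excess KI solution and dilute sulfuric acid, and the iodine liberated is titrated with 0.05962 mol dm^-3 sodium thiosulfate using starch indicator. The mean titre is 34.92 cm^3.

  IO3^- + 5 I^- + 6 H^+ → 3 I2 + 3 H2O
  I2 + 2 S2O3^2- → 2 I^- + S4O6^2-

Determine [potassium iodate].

0.03496 mol/L

n(S2O3^2-) = 0.03492 × 0.05962 = 2.082 × 10^-3 mol
n(I2) = n(S2O3^2-)/2 = 1.041 × 10^-3 mol
From the 1:3 ratio, n(IO3^-) in the aliquot = 1/3 × 1.041 × 10^-3 = 3.470 × 10^-4 mol
[IO3^-] = 3.470 × 10^-4 / 0.009925 = 0.03496 mol/L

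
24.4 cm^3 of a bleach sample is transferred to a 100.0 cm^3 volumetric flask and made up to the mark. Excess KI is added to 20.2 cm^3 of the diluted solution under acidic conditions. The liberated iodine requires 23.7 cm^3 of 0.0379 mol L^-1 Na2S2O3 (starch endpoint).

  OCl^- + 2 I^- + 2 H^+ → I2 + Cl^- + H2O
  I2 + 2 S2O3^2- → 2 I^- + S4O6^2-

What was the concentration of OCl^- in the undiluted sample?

n(S2O3^2-) = 0.0237 × 0.0379 = 8.98 × 10^-4 mol
n(I2) = n(S2O3^2-)/2 = 4.49 × 10^-4 mol
n(OCl^-) in the aliquot = 4.49 × 10^-4 mol (1:1 ratio)
[OCl^-]_dilute = 4.49 × 10^-4 / 0.0202 = 0.0222 mol/L
[OCl^-]_original = 0.0222 × 100.0/24.4 = 0.0911 mol/L

0.0911 mol/L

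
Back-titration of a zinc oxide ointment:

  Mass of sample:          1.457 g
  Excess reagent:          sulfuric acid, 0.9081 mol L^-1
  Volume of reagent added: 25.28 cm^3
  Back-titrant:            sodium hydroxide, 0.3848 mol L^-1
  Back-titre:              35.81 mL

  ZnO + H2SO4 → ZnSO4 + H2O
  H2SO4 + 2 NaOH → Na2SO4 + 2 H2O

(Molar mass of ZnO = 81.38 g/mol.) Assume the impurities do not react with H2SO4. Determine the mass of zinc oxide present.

n(H2SO4) added = 0.02528 × 0.9081 = 0.02296 mol
n(NaOH) used in back-titration = 0.03581 × 0.3848 = 0.01378 mol
From the 1:2 ratio, n(H2SO4) left over = 1/2 × 0.01378 = 6.890 × 10^-3 mol
n(H2SO4) consumed by analyte = 0.02296 − 6.890 × 10^-3 = 0.01607 mol
n(ZnO) = 0.01607 mol (1:1 ratio)
mass of ZnO = 0.01607 × 81.38 = 1.308 g

1.308 g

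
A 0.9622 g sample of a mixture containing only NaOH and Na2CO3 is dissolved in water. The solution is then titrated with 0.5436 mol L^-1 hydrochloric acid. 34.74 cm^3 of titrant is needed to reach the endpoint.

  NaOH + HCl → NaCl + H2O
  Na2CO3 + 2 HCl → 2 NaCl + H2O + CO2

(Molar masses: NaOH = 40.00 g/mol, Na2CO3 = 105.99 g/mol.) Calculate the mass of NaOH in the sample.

n(HCl) = 0.03474 × 0.5436 = 0.01888 mol
Let x = n(NaOH), y = n(Na2CO3).
Titrant: 1x + 2y = 0.01888;  mass: 40.00x + 105.99y = 0.9622
Solving, x = 2.970 × 10^-3 mol, y = 7.957 × 10^-3 mol
mass of NaOH = 2.970 × 10^-3 × 40.00 = 0.1188 g

0.1188 g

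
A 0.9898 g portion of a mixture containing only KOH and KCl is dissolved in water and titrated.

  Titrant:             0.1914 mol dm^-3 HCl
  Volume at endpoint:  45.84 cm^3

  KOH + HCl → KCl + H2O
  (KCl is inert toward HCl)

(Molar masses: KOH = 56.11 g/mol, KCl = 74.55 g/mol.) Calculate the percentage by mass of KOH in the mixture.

n(HCl) = 0.04584 × 0.1914 = 8.774 × 10^-3 mol
Let x = n(KOH), y = n(KCl).
Titrant: 1x = 8.774 × 10^-3;  mass: 56.11x + 74.55y = 0.9898
Solving, x = 8.774 × 10^-3 mol, y = 6.673 × 10^-3 mol
mass of KOH = 8.774 × 10^-3 × 56.11 = 0.4923 g
% KOH = 0.4923 / 0.9898 × 100 = 49.74 %

49.74 %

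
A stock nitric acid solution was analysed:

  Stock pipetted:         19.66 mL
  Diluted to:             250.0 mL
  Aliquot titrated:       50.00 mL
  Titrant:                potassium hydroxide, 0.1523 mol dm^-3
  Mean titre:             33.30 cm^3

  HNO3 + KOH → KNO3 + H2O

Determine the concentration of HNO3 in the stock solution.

1.290 mol/L

n(KOH) = 0.03330 × 0.1523 = 5.072 × 10^-3 mol
n(HNO3) in the aliquot = 5.072 × 10^-3 mol (1:1 ratio)
[HNO3]_dilute = 5.072 × 10^-3 / 0.05000 = 0.1014 mol/L
Dilution factor = 250.0 / 19.66 = 12.72
[HNO3]_stock = 0.1014 × 12.72 = 1.290 mol/L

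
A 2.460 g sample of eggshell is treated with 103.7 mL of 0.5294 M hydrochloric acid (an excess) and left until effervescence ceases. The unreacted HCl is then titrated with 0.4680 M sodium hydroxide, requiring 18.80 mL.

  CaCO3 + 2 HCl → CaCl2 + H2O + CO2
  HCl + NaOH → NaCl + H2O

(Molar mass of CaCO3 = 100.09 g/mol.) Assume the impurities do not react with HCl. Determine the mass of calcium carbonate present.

2.307 g

n(HCl) added = 0.1037 × 0.5294 = 0.05490 mol
n(NaOH) used in back-titration = 0.01880 × 0.4680 = 8.798 × 10^-3 mol
n(HCl) left over = 8.798 × 10^-3 mol (1:1 ratio)
n(HCl) consumed by analyte = 0.05490 − 8.798 × 10^-3 = 0.04610 mol
From the 1:2 ratio, n(CaCO3) = 1/2 × 0.04610 = 0.02305 mol
mass of CaCO3 = 0.02305 × 100.09 = 2.307 g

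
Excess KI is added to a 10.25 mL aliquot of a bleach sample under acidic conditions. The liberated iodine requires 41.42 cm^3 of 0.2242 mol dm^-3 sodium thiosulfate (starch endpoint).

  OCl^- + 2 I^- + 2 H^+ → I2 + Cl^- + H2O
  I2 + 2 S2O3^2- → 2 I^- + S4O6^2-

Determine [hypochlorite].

0.4530 mol/L

n(S2O3^2-) = 0.04142 × 0.2242 = 9.286 × 10^-3 mol
n(I2) = n(S2O3^2-)/2 = 4.643 × 10^-3 mol
n(OCl^-) in the aliquot = 4.643 × 10^-3 mol (1:1 ratio)
[OCl^-] = 4.643 × 10^-3 / 0.01025 = 0.4530 mol/L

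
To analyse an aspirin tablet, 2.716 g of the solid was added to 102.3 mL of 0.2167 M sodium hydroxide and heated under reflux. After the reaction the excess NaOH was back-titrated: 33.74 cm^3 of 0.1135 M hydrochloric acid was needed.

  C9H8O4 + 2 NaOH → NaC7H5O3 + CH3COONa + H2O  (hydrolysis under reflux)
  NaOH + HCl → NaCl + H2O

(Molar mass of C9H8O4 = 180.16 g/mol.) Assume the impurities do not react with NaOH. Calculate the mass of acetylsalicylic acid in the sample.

1.652 g

n(NaOH) added = 0.1023 × 0.2167 = 0.02217 mol
n(HCl) used in back-titration = 0.03374 × 0.1135 = 3.829 × 10^-3 mol
n(NaOH) left over = 3.829 × 10^-3 mol (1:1 ratio)
n(NaOH) consumed by analyte = 0.02217 − 3.829 × 10^-3 = 0.01834 mol
From the 1:2 ratio, n(C9H8O4) = 1/2 × 0.01834 = 9.169 × 10^-3 mol
mass of C9H8O4 = 9.169 × 10^-3 × 180.16 = 1.652 g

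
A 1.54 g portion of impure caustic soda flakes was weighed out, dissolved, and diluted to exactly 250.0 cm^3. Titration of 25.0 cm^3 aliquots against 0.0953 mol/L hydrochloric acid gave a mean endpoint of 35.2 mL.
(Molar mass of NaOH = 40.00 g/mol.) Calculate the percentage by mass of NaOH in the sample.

87.1 %

NaOH + HCl → NaCl + H2O
n(HCl) per titration = 0.0352 × 0.0953 = 3.35 × 10^-3 mol
n(NaOH) in each aliquot = 3.35 × 10^-3 mol (1:1 ratio)
n(NaOH) in the whole flask = 3.35 × 10^-3 × 250.0/25.0 = 0.0335 mol
mass of NaOH = 0.0335 × 40.00 = 1.34 g
% NaOH = 1.34 / 1.54 × 100 = 87.1 %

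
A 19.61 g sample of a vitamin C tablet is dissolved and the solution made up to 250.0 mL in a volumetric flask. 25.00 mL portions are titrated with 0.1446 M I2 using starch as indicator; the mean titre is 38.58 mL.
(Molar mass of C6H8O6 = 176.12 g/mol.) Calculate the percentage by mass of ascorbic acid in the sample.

C6H8O6 + I2 → C6H6O6 + 2 HI
n(I2) per titration = 0.03858 × 0.1446 = 5.579 × 10^-3 mol
n(C6H8O6) in each aliquot = 5.579 × 10^-3 mol (1:1 ratio)
n(C6H8O6) in the whole flask = 5.579 × 10^-3 × 250.0/25.00 = 0.05579 mol
mass of C6H8O6 = 0.05579 × 176.12 = 9.825 g
% C6H8O6 = 9.825 / 19.61 × 100 = 50.10 %

50.10 %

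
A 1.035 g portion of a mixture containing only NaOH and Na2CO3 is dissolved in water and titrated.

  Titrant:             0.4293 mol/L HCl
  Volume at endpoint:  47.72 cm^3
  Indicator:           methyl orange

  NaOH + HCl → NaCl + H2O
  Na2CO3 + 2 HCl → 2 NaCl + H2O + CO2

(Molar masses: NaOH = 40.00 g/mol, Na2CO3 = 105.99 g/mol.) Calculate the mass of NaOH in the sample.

0.1560 g

n(HCl) = 0.04772 × 0.4293 = 0.02049 mol
Let x = n(NaOH), y = n(Na2CO3).
Titrant: 1x + 2y = 0.02049;  mass: 40.00x + 105.99y = 1.035
Solving, x = 3.899 × 10^-3 mol, y = 8.294 × 10^-3 mol
mass of NaOH = 3.899 × 10^-3 × 40.00 = 0.1560 g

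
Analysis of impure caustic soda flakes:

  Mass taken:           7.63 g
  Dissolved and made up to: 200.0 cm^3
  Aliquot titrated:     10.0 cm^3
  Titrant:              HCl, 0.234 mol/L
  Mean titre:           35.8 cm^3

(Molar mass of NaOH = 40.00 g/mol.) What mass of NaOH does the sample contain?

6.70 g

NaOH + HCl → NaCl + H2O
n(HCl) per titration = 0.0358 × 0.234 = 8.38 × 10^-3 mol
n(NaOH) in each aliquot = 8.38 × 10^-3 mol (1:1 ratio)
n(NaOH) in the whole flask = 8.38 × 10^-3 × 200.0/10.0 = 0.168 mol
mass of NaOH = 0.168 × 40.00 = 6.70 g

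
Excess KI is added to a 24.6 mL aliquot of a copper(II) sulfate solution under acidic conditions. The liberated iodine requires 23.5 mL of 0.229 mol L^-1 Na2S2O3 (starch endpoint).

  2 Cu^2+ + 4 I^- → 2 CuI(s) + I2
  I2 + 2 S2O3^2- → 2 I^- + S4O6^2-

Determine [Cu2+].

n(S2O3^2-) = 0.0235 × 0.229 = 5.38 × 10^-3 mol
n(I2) = n(S2O3^2-)/2 = 2.69 × 10^-3 mol
From the 2:1 ratio, n(Cu2+) in the aliquot = 2/1 × 2.69 × 10^-3 = 5.38 × 10^-3 mol
[Cu2+] = 5.38 × 10^-3 / 0.0246 = 0.219 mol/L

0.219 mol/L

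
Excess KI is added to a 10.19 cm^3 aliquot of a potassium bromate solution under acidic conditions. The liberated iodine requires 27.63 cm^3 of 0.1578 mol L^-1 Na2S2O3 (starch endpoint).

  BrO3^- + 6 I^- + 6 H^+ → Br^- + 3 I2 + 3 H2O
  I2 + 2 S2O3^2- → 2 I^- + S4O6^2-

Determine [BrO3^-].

n(S2O3^2-) = 0.02763 × 0.1578 = 4.360 × 10^-3 mol
n(I2) = n(S2O3^2-)/2 = 2.180 × 10^-3 mol
From the 1:3 ratio, n(BrO3^-) in the aliquot = 1/3 × 2.180 × 10^-3 = 7.267 × 10^-4 mol
[BrO3^-] = 7.267 × 10^-4 / 0.01019 = 0.07131 mol/L

0.07131 mol/L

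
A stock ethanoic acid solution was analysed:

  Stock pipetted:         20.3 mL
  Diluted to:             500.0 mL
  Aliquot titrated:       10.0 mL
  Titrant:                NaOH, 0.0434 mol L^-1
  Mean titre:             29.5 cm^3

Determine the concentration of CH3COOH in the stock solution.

3.15 mol/L

CH3COOH + NaOH → CH3COONa + H2O
n(NaOH) = 0.0295 × 0.0434 = 1.28 × 10^-3 mol
n(CH3COOH) in the aliquot = 1.28 × 10^-3 mol (1:1 ratio)
[CH3COOH]_dilute = 1.28 × 10^-3 / 0.0100 = 0.128 mol/L
Dilution factor = 500.0 / 20.3 = 24.63
[CH3COOH]_stock = 0.128 × 24.63 = 3.15 mol/L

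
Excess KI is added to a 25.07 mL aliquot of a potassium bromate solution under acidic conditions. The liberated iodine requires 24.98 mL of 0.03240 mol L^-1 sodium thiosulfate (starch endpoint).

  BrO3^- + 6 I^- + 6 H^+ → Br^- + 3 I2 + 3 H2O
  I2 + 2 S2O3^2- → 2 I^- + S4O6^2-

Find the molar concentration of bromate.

n(S2O3^2-) = 0.02498 × 0.03240 = 8.094 × 10^-4 mol
n(I2) = n(S2O3^2-)/2 = 4.047 × 10^-4 mol
From the 1:3 ratio, n(BrO3^-) in the aliquot = 1/3 × 4.047 × 10^-4 = 1.349 × 10^-4 mol
[BrO3^-] = 1.349 × 10^-4 / 0.02507 = 0.005381 mol/L

0.005381 mol/L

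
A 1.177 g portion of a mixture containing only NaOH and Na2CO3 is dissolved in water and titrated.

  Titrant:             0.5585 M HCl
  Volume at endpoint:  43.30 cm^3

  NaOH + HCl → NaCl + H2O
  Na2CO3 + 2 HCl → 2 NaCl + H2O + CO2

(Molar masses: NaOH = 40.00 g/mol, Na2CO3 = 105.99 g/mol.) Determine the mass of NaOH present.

0.3219 g

n(HCl) = 0.04330 × 0.5585 = 0.02418 mol
Let x = n(NaOH), y = n(Na2CO3).
Titrant: 1x + 2y = 0.02418;  mass: 40.00x + 105.99y = 1.177
Solving, x = 8.048 × 10^-3 mol, y = 8.068 × 10^-3 mol
mass of NaOH = 8.048 × 10^-3 × 40.00 = 0.3219 g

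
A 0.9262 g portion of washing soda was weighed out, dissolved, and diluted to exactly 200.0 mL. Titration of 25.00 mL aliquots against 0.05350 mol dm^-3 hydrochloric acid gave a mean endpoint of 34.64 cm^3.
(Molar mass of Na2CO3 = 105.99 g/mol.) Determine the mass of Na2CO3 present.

Na2CO3 + 2 HCl → 2 NaCl + H2O + CO2
n(HCl) per titration = 0.03464 × 0.05350 = 1.853 × 10^-3 mol
From the 1:2 ratio, n(Na2CO3) in each aliquot = 1/2 × 1.853 × 10^-3 = 9.266 × 10^-4 mol
n(Na2CO3) in the whole flask = 9.266 × 10^-4 × 200.0/25.00 = 7.413 × 10^-3 mol
mass of Na2CO3 = 7.413 × 10^-3 × 105.99 = 0.7857 g

0.7857 g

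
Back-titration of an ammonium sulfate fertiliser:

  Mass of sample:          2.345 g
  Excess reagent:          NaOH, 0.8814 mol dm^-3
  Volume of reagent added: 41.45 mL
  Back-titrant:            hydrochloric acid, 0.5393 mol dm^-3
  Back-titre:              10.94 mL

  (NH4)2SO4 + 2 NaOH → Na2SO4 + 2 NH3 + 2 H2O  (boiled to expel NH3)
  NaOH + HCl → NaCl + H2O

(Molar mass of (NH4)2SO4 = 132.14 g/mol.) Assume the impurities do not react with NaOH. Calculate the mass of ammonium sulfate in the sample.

n(NaOH) added = 0.04145 × 0.8814 = 0.03653 mol
n(HCl) used in back-titration = 0.01094 × 0.5393 = 5.900 × 10^-3 mol
n(NaOH) left over = 5.900 × 10^-3 mol (1:1 ratio)
n(NaOH) consumed by analyte = 0.03653 − 5.900 × 10^-3 = 0.03063 mol
From the 1:2 ratio, n((NH4)2SO4) = 1/2 × 0.03063 = 0.01532 mol
mass of (NH4)2SO4 = 0.01532 × 132.14 = 2.024 g

2.024 g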